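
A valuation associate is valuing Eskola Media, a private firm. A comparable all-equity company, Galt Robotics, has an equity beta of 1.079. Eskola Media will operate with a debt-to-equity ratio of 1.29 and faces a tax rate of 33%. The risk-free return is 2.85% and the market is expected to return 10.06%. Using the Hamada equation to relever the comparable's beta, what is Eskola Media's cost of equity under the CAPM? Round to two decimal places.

β_L = β_U × [1 + (1 − t)(D/E)] = 1.079 × [1 + (1 − 0.33) × 1.29]
    = 1.079 × [1 + 0.67 × 1.29] = 1.079 × 1.8643 = 2.0116
MRP = 10.06% − 2.85% = 7.21%
E(R) = R_f + β_L × MRP = 2.85% + 2.0116 × 7.21% = 17.35%

17.35%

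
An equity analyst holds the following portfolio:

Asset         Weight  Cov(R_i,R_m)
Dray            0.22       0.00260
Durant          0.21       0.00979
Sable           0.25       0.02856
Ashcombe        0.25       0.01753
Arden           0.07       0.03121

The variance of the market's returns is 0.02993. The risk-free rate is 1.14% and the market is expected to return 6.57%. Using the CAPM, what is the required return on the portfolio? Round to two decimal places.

4.10%

β_Dray = 0.00260 / 0.02993 = 0.0869
β_Durant = 0.00979 / 0.02993 = 0.3271
β_Sable = 0.02856 / 0.02993 = 0.9542
β_Ashcombe = 0.01753 / 0.02993 = 0.5857
β_Arden = 0.03121 / 0.02993 = 1.0428
β_P = Σ w_i β_i = 0.22×0.0869 + 0.21×0.3271 + 0.25×0.9542 + 0.25×0.5857 + 0.07×1.0428 = 0.5458
MRP = 6.57% − 1.14% = 5.43%
E(R_P) = R_f + β_P × MRP = 1.14% + 0.5458 × 5.43% = 4.10%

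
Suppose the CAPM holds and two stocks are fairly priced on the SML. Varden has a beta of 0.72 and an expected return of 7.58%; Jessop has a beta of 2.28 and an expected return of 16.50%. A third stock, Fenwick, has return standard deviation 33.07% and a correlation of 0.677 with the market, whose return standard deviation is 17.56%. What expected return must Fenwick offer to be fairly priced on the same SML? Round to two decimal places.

10.75%

MRP = (16.50% − 7.58%) / (2.28 − 0.72) = 5.7179%
R_f = 7.58% − 0.72 × 5.7179% = 3.4631%
β_Fenwick = ρ·σ_i/σ_m = 0.677 × 33.07 / 17.56 = 1.2750
E(R_Fenwick) = R_f + β × MRP = 3.4631% + 1.2750 × 5.7179% = 10.75%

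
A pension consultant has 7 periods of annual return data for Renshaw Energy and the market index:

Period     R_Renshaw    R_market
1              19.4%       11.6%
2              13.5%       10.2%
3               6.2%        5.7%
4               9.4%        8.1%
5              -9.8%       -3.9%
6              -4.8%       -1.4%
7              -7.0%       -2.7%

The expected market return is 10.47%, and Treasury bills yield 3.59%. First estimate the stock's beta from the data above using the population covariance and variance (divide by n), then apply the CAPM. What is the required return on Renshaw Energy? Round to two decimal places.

15.37%

Mean R_i = (19.4 + 13.5 + 6.2 + 9.4 − 9.8 − 4.8 − 7.0) / 7 = 3.8429%
Mean R_m = (11.6 + 10.2 + 5.7 + 8.1 − 3.9 − 1.4 − 2.7) / 7 = 3.9429%
Σ(R_i − R̄_i)(R_m − R̄_m) = 431.9971  ⇒  Cov = 431.9971 / 7 = 61.7139
Σ(R_m − R̄_m)² = 252.3371  ⇒  Var(R_m) = 252.3371 / 7 = 36.0482
β = Cov / Var(R_m) = 61.7139 / 36.0482 = 1.7120
MRP = 10.47% − 3.59% = 6.88%
E(R) = R_f + β × MRP = 3.59% + 1.7120 × 6.88% = 15.37%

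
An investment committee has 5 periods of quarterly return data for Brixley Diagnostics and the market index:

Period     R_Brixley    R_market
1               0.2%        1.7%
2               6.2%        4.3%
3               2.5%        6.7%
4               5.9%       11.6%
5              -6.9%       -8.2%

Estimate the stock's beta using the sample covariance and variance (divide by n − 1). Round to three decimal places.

0.663

Mean R_i = (0.2 + 6.2 + 2.5 + 5.9 − 6.9) / 5 = 1.5800%
Mean R_m = (1.7 + 4.3 + 6.7 + 11.6 − 8.2) / 5 = 3.2200%
Σ(R_i − R̄_i)(R_m − R̄_m) = 143.3320  ⇒  Cov = 143.3320 / 4 = 35.8330
Σ(R_m − R̄_m)² = 216.2280  ⇒  Var(R_m) = 216.2280 / 4 = 54.0570
β = Cov / Var(R_m) = 35.8330 / 54.0570 = 0.6629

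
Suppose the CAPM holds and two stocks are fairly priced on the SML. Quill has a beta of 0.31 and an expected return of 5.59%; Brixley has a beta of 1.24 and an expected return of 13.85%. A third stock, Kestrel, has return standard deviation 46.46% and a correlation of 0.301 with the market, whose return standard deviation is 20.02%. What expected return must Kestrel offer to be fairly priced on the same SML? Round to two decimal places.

9.04%

MRP = (13.85% − 5.59%) / (1.24 − 0.31) = 8.8817%
R_f = 5.59% − 0.31 × 8.8817% = 2.8367%
β_Kestrel = ρ·σ_i/σ_m = 0.301 × 46.46 / 20.02 = 0.6985
E(R_Kestrel) = R_f + β × MRP = 2.8367% + 0.6985 × 8.8817% = 9.04%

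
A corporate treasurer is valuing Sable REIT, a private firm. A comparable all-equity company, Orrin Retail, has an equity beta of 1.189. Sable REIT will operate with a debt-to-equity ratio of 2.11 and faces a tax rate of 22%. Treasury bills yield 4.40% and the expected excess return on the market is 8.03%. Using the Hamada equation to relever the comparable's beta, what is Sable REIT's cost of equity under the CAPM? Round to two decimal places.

29.66%

β_L = β_U × [1 + (1 − t)(D/E)] = 1.189 × [1 + (1 − 0.22) × 2.11]
    = 1.189 × [1 + 0.78 × 2.11] = 1.189 × 2.6458 = 3.1459
E(R) = R_f + β_L × MRP = 4.40% + 3.1459 × 8.03% = 29.66%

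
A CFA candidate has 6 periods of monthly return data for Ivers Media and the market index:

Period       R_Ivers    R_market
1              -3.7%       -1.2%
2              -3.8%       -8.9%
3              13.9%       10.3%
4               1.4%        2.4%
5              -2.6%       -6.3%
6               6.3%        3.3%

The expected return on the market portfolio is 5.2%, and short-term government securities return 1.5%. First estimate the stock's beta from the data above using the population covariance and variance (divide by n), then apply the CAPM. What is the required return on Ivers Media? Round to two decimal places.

4.89%

Mean R_i = (-3.7 − 3.8 + 13.9 + 1.4 − 2.6 + 6.3) / 6 = 1.9167%
Mean R_m = (-1.2 − 8.9 + 10.3 + 2.4 − 6.3 + 3.3) / 6 = -0.0667%
Σ(R_i − R̄_i)(R_m − R̄_m) = 222.7267  ⇒  Cov = 222.7267 / 6 = 37.1211
Σ(R_m − R̄_m)² = 243.0533  ⇒  Var(R_m) = 243.0533 / 6 = 40.5089
β = Cov / Var(R_m) = 37.1211 / 40.5089 = 0.9164
MRP = 5.2% − 1.5% = 3.70%
E(R) = R_f + β × MRP = 1.5% + 0.9164 × 3.7% = 4.89%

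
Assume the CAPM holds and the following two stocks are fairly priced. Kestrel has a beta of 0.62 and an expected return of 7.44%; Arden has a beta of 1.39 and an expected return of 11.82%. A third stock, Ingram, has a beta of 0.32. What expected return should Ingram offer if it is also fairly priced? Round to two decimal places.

MRP (SML slope) = (11.82% − 7.44%) / (1.39 − 0.62) = 4.38% / 0.77 = 5.6883%
R_f (intercept) = 7.44% − 0.62 × 5.6883% = 3.9133%
E(R_Ingram) = R_f + β × MRP = 3.9133% + 0.32 × 5.6883% = 5.73%

5.73%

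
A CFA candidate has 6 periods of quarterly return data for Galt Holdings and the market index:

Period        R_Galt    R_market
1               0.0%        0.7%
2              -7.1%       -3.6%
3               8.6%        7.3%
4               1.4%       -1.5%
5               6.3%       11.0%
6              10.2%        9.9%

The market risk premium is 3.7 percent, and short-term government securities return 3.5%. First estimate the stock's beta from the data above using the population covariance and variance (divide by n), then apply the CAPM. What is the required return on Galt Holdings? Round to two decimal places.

Mean R_i = (0.0 − 7.1 + 8.6 + 1.4 + 6.3 + 10.2) / 6 = 3.2333%
Mean R_m = (0.7 − 3.6 + 7.3 − 1.5 + 11.0 + 9.9) / 6 = 3.9667%
Σ(R_i − R̄_i)(R_m − R̄_m) = 179.5667  ⇒  Cov = 179.5667 / 6 = 29.9278
Σ(R_m − R̄_m)² = 193.5933  ⇒  Var(R_m) = 193.5933 / 6 = 32.2656
β = Cov / Var(R_m) = 29.9278 / 32.2656 = 0.9275
E(R) = R_f + β × MRP = 3.5% + 0.9275 × 3.7% = 6.93%

6.93%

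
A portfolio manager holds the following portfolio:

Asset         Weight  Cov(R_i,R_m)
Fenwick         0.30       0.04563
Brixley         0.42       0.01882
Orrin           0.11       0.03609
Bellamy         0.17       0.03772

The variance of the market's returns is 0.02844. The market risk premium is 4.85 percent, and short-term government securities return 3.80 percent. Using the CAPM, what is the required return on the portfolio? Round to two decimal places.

9.25%

β_Fenwick = 0.04563 / 0.02844 = 1.6044
β_Brixley = 0.01882 / 0.02844 = 0.6617
β_Orrin = 0.03609 / 0.02844 = 1.2690
β_Bellamy = 0.03772 / 0.02844 = 1.3263
β_P = Σ w_i β_i = 0.30×1.6044 + 0.42×0.6617 + 0.11×1.2690 + 0.17×1.3263 = 1.1243
E(R_P) = R_f + β_P × MRP = 3.80% + 1.1243 × 4.85% = 9.25%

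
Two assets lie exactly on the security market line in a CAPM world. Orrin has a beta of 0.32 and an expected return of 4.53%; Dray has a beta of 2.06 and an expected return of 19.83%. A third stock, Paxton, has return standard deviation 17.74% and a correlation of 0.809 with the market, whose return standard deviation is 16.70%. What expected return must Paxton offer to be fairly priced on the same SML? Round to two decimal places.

9.27%

MRP = (19.83% − 4.53%) / (2.06 − 0.32) = 8.7931%
R_f = 4.53% − 0.32 × 8.7931% = 1.7162%
β_Paxton = ρ·σ_i/σ_m = 0.809 × 17.74 / 16.70 = 0.8594
E(R_Paxton) = R_f + β × MRP = 1.7162% + 0.8594 × 8.7931% = 9.27%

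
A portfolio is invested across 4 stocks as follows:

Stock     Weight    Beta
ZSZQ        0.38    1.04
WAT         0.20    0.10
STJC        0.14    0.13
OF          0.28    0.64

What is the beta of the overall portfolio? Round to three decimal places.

0.613

β_P = Σ w_i β_i = 0.38×1.04 + 0.20×0.10 + 0.14×0.13 + 0.28×0.64 = 0.6126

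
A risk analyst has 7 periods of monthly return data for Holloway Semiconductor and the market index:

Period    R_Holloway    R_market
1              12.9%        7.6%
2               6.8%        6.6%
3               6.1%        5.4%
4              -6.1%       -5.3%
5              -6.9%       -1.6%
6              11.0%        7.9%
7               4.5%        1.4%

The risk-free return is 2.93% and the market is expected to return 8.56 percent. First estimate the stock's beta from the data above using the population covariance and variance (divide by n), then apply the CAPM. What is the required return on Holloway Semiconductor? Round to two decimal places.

Mean R_i = (12.9 + 6.8 + 6.1 − 6.1 − 6.9 + 11.0 + 4.5) / 7 = 4.0429%
Mean R_m = (7.6 + 6.6 + 5.4 − 5.3 − 1.6 + 7.9 + 1.4) / 7 = 3.1429%
Σ(R_i − R̄_i)(R_m − R̄_m) = 223.4871  ⇒  Cov = 223.4871 / 7 = 31.9267
Σ(R_m − R̄_m)² = 156.3571  ⇒  Var(R_m) = 156.3571 / 7 = 22.3367
β = Cov / Var(R_m) = 31.9267 / 22.3367 = 1.4293
MRP = 8.56% − 2.93% = 5.63%
E(R) = R_f + β × MRP = 2.93% + 1.4293 × 5.63% = 10.98%

10.98%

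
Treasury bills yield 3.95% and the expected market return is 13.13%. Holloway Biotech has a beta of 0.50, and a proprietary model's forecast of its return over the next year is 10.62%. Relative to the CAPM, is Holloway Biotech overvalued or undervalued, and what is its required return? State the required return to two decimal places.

MRP = 13.13% − 3.95% = 9.18%
Required return = R_f + β·MRP = 3.95% + 0.50 × 9.18% = 8.54%
Forecast 10.62% > required 8.54% → the stock plots above the SML → undervalued.

Undervalued; required return 8.54%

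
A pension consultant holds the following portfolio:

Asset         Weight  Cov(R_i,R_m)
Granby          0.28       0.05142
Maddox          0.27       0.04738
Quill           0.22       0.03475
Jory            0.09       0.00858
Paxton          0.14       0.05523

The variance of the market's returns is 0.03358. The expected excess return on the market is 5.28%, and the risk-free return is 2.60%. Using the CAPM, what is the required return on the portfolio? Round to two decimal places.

β_Granby = 0.05142 / 0.03358 = 1.5313
β_Maddox = 0.04738 / 0.03358 = 1.4110
β_Quill = 0.03475 / 0.03358 = 1.0348
β_Jory = 0.00858 / 0.03358 = 0.2555
β_Paxton = 0.05523 / 0.03358 = 1.6447
β_P = Σ w_i β_i = 0.28×1.5313 + 0.27×1.4110 + 0.22×1.0348 + 0.09×0.2555 + 0.14×1.6447 = 1.2906
E(R_P) = R_f + β_P × MRP = 2.60% + 1.2906 × 5.28% = 9.41%

9.41%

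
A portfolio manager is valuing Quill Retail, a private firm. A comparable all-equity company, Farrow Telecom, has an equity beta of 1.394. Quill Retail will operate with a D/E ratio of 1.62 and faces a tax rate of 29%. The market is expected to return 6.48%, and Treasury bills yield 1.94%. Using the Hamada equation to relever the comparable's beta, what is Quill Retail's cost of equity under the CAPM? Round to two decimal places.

β_L = β_U × [1 + (1 − t)(D/E)] = 1.394 × [1 + (1 − 0.29) × 1.62]
    = 1.394 × [1 + 0.71 × 1.62] = 1.394 × 2.1502 = 2.9974
MRP = 6.48% − 1.94% = 4.54%
E(R) = R_f + β_L × MRP = 1.94% + 2.9974 × 4.54% = 15.55%

15.55%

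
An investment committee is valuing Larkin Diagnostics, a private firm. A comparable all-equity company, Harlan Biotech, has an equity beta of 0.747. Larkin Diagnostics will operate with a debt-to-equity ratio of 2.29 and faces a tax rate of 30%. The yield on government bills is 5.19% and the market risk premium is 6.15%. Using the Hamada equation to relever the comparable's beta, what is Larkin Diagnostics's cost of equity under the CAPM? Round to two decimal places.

17.15%

β_L = β_U × [1 + (1 − t)(D/E)] = 0.747 × [1 + (1 − 0.30) × 2.29]
    = 0.747 × [1 + 0.70 × 2.29] = 0.747 × 2.6030 = 1.9444
E(R) = R_f + β_L × MRP = 5.19% + 1.9444 × 6.15% = 17.15%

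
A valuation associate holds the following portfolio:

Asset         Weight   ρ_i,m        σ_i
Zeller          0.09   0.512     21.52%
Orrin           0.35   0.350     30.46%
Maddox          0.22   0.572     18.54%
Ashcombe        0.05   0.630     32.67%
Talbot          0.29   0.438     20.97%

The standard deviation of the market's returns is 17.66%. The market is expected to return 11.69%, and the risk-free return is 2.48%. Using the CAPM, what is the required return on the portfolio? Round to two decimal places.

8.09%

β_Zeller = 0.512 × 21.52% / 17.66% = 0.6239
β_Orrin = 0.350 × 30.46% / 17.66% = 0.6037
β_Maddox = 0.572 × 18.54% / 17.66% = 0.6005
β_Ashcombe = 0.630 × 32.67% / 17.66% = 1.1655
β_Talbot = 0.438 × 20.97% / 17.66% = 0.5201
β_P = Σ w_i β_i = 0.09×0.6239 + 0.35×0.6037 + 0.22×0.6005 + 0.05×1.1655 + 0.29×0.5201 = 0.6087
MRP = 11.69% − 2.48% = 9.21%
E(R_P) = R_f + β_P × MRP = 2.48% + 0.6087 × 9.21% = 8.09%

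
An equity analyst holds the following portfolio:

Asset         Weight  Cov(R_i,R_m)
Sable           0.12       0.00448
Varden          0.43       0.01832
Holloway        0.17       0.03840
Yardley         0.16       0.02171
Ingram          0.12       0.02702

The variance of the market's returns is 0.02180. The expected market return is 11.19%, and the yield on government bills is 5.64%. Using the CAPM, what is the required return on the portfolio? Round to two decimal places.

β_Sable = 0.00448 / 0.02180 = 0.2055
β_Varden = 0.01832 / 0.02180 = 0.8404
β_Holloway = 0.03840 / 0.02180 = 1.7615
β_Yardley = 0.02171 / 0.02180 = 0.9959
β_Ingram = 0.02702 / 0.02180 = 1.2394
β_P = Σ w_i β_i = 0.12×0.2055 + 0.43×0.8404 + 0.17×1.7615 + 0.16×0.9959 + 0.12×1.2394 = 0.9936
MRP = 11.19% − 5.64% = 5.55%
E(R_P) = R_f + β_P × MRP = 5.64% + 0.9936 × 5.55% = 11.15%

11.15%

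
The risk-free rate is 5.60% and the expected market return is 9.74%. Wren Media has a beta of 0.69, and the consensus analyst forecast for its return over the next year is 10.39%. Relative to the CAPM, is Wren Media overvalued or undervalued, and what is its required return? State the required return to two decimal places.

MRP = 9.74% − 5.60% = 4.14%
Required return = R_f + β·MRP = 5.60% + 0.69 × 4.14% = 8.46%
Forecast 10.39% > required 8.46% → the stock plots above the SML → undervalued.

Undervalued; required return 8.46%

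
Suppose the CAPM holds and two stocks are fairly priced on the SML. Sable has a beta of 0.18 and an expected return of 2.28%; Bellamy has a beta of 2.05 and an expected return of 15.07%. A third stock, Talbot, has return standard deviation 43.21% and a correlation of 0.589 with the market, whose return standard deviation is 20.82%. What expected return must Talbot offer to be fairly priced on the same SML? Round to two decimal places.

MRP = (15.07% − 2.28%) / (2.05 − 0.18) = 6.8396%
R_f = 2.28% − 0.18 × 6.8396% = 1.0489%
β_Talbot = ρ·σ_i/σ_m = 0.589 × 43.21 / 20.82 = 1.2224
E(R_Talbot) = R_f + β × MRP = 1.0489% + 1.2224 × 6.8396% = 9.41%

9.41%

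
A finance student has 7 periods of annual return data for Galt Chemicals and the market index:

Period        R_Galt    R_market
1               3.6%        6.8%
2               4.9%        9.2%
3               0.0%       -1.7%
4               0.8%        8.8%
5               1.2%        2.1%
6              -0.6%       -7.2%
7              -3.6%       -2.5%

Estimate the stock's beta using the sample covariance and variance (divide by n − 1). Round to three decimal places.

0.328

Mean R_i = (3.6 + 4.9 + 0.0 + 0.8 + 1.2 − 0.6 − 3.6) / 7 = 0.9000%
Mean R_m = (6.8 + 9.2 − 1.7 + 8.8 + 2.1 − 7.2 − 2.5) / 7 = 2.2143%
Σ(R_i − R̄_i)(R_m − R̄_m) = 78.4900  ⇒  Cov = 78.4900 / 6 = 13.0817
Σ(R_m − R̄_m)² = 239.3886  ⇒  Var(R_m) = 239.3886 / 6 = 39.8981
β = Cov / Var(R_m) = 13.0817 / 39.8981 = 0.3279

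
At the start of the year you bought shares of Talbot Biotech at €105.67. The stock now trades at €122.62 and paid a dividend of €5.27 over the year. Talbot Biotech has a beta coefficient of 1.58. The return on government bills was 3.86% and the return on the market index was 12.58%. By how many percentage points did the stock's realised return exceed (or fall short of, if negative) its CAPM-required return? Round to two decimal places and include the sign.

Realised HPR = (P1 + D1 − P0) / P0 = (122.62 + 5.27 − 105.67) / 105.67 = 22.22 / 105.67 = 21.0277%
MRP = 12.58% − 3.86% = 8.72%
CAPM required = R_f + β·MRP = 3.86% + 1.58 × 8.72% = 17.6376%
α = realised − required = 21.0277% − 17.6376% = +3.39%

+3.39%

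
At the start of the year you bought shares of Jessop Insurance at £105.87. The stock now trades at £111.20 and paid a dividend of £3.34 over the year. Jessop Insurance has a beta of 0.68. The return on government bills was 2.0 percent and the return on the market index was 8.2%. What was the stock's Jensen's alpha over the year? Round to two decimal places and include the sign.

Realised HPR = (P1 + D1 − P0) / P0 = (111.20 + 3.34 − 105.87) / 105.87 = 8.67 / 105.87 = 8.1893%
MRP = 8.2% − 2.0% = 6.20%
CAPM required = R_f + β·MRP = 2.0% + 0.68 × 6.2% = 6.2160%
α = realised − required = 8.1893% − 6.2160% = +1.97%

+1.97%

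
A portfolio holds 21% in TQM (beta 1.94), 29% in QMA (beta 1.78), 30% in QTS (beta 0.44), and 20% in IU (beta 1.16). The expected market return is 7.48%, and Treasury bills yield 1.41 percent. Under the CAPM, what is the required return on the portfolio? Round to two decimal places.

9.23%

β_P = Σ w_i β_i = 0.21×1.94 + 0.29×1.78 + 0.30×0.44 + 0.20×1.16 = 1.2876
MRP = 7.48% − 1.41% = 6.07%
E(R_P) = R_f + β_P × MRP = 1.41% + 1.2876 × 6.07% = 9.23%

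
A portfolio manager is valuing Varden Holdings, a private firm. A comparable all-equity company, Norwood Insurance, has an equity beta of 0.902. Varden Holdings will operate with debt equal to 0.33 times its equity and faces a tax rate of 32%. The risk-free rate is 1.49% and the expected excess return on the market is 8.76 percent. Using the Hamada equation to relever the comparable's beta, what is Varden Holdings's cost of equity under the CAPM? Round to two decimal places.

β_L = β_U × [1 + (1 − t)(D/E)] = 0.902 × [1 + (1 − 0.32) × 0.33]
    = 0.902 × [1 + 0.68 × 0.33] = 0.902 × 1.2244 = 1.1044
E(R) = R_f + β_L × MRP = 1.49% + 1.1044 × 8.76% = 11.16%

11.16%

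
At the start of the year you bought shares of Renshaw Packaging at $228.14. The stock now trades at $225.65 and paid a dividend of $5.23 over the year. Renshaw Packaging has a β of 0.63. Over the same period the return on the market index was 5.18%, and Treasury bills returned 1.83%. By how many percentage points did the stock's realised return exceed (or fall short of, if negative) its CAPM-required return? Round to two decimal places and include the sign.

Realised HPR = (P1 + D1 − P0) / P0 = (225.65 + 5.23 − 228.14) / 228.14 = 2.74 / 228.14 = 1.2010%
MRP = 5.18% − 1.83% = 3.35%
CAPM required = R_f + β·MRP = 1.83% + 0.63 × 3.35% = 3.9405%
α = realised − required = 1.2010% − 3.9405% = -2.74%

-2.74%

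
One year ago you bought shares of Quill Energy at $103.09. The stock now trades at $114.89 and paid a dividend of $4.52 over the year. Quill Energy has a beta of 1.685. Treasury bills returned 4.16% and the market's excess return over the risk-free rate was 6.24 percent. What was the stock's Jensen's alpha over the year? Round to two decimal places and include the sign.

+1.16%

Realised HPR = (P1 + D1 − P0) / P0 = (114.89 + 4.52 − 103.09) / 103.09 = 16.32 / 103.09 = 15.8308%
CAPM required = R_f + β·MRP = 4.16% + 1.685 × 6.24% = 14.67440%
α = realised − required = 15.8308% − 14.67440% = +1.16%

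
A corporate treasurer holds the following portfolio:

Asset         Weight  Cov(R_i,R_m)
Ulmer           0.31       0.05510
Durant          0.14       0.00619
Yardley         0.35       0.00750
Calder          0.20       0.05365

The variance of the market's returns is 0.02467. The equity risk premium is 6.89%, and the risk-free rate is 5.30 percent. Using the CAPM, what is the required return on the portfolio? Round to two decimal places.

β_Ulmer = 0.05510 / 0.02467 = 2.2335
β_Durant = 0.00619 / 0.02467 = 0.2509
β_Yardley = 0.00750 / 0.02467 = 0.3040
β_Calder = 0.05365 / 0.02467 = 2.1747
β_P = Σ w_i β_i = 0.31×2.2335 + 0.14×0.2509 + 0.35×0.3040 + 0.20×2.1747 = 1.2689
E(R_P) = R_f + β_P × MRP = 5.30% + 1.2689 × 6.89% = 14.04%

14.04%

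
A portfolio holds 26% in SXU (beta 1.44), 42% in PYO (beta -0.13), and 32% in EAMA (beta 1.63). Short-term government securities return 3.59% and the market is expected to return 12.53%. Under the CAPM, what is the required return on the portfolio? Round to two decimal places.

β_P = Σ w_i β_i = 0.26×1.44 + 0.42×-0.13 + 0.32×1.63 = 0.8414
MRP = 12.53% − 3.59% = 8.94%
E(R_P) = R_f + β_P × MRP = 3.59% + 0.8414 × 8.94% = 11.11%

11.11%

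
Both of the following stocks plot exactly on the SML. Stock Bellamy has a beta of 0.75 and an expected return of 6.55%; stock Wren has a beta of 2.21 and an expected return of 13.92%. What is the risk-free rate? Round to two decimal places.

2.76%

Both satisfy E(R) = R_f + β·MRP, so the slope of the SML is
MRP = (13.92% − 6.55%) / (2.21 − 0.75) = 7.37% / 1.46 = 5.0479%
R_f = E(R_Bellamy) − β_Bellamy·MRP = 6.55% − 0.75 × 5.0479% = 2.7641%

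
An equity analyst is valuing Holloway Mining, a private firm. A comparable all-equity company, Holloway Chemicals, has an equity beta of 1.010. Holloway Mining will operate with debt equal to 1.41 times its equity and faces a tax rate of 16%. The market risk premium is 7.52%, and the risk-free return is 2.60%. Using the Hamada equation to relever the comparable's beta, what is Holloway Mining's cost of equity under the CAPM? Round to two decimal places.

β_L = β_U × [1 + (1 − t)(D/E)] = 1.010 × [1 + (1 − 0.16) × 1.41]
    = 1.010 × [1 + 0.84 × 1.41] = 1.010 × 2.1844 = 2.2062
E(R) = R_f + β_L × MRP = 2.60% + 2.2062 × 7.52% = 19.19%

19.19%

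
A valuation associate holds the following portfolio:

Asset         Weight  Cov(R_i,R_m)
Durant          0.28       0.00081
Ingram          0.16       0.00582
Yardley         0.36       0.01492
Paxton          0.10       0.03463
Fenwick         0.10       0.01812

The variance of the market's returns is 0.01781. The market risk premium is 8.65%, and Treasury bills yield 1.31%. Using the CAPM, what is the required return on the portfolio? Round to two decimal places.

β_Durant = 0.00081 / 0.01781 = 0.0455
β_Ingram = 0.00582 / 0.01781 = 0.3268
β_Yardley = 0.01492 / 0.01781 = 0.8377
β_Paxton = 0.03463 / 0.01781 = 1.9444
β_Fenwick = 0.01812 / 0.01781 = 1.0174
β_P = Σ w_i β_i = 0.28×0.0455 + 0.16×0.3268 + 0.36×0.8377 + 0.10×1.9444 + 0.10×1.0174 = 0.6628
E(R_P) = R_f + β_P × MRP = 1.31% + 0.6628 × 8.65% = 7.04%

7.04%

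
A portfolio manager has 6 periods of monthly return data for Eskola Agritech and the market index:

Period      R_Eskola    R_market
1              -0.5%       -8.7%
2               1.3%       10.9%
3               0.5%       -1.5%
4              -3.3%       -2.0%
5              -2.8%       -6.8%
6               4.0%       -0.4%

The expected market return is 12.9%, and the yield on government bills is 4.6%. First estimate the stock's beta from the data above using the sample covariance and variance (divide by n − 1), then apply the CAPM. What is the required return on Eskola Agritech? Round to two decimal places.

6.04%

Mean R_i = (-0.5 + 1.3 + 0.5 − 3.3 − 2.8 + 4.0) / 6 = -0.1333%
Mean R_m = (-8.7 + 10.9 − 1.5 − 2.0 − 6.8 − 0.4) / 6 = -1.4167%
Σ(R_i − R̄_i)(R_m − R̄_m) = 40.6767  ⇒  Cov = 40.6767 / 5 = 8.1353
Σ(R_m − R̄_m)² = 235.1083  ⇒  Var(R_m) = 235.1083 / 5 = 47.0217
β = Cov / Var(R_m) = 8.1353 / 47.0217 = 0.1730
MRP = 12.9% − 4.6% = 8.30%
E(R) = R_f + β × MRP = 4.6% + 0.1730 × 8.3% = 6.04%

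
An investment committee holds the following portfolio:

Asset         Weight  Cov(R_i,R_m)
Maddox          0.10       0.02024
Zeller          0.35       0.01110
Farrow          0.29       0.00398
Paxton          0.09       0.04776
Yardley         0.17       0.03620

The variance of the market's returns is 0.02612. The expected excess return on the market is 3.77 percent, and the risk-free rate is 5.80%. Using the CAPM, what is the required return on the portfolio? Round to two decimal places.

β_Maddox = 0.02024 / 0.02612 = 0.7749
β_Zeller = 0.01110 / 0.02612 = 0.4250
β_Farrow = 0.00398 / 0.02612 = 0.1524
β_Paxton = 0.04776 / 0.02612 = 1.8285
β_Yardley = 0.03620 / 0.02612 = 1.3859
β_P = Σ w_i β_i = 0.10×0.7749 + 0.35×0.4250 + 0.29×0.1524 + 0.09×1.8285 + 0.17×1.3859 = 0.6706
E(R_P) = R_f + β_P × MRP = 5.80% + 0.6706 × 3.77% = 8.33%

8.33%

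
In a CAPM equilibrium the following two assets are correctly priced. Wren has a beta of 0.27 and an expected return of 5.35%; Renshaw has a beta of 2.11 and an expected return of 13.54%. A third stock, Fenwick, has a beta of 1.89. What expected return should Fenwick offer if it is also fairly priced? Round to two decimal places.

12.56%

MRP (SML slope) = (13.54% − 5.35%) / (2.11 − 0.27) = 8.19% / 1.84 = 4.4511%
R_f (intercept) = 5.35% − 0.27 × 4.4511% = 4.1482%
E(R_Fenwick) = R_f + β × MRP = 4.1482% + 1.89 × 4.4511% = 12.56%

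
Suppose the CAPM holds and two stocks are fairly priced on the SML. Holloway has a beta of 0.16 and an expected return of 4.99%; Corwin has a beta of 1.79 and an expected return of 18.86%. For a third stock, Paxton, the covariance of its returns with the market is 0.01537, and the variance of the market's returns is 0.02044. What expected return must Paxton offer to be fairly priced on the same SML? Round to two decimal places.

MRP = (18.86% − 4.99%) / (1.79 − 0.16) = 8.5092%
R_f = 4.99% − 0.16 × 8.5092% = 3.6285%
β_Paxton = Cov / Var(R_m) = 0.01537 / 0.02044 = 0.7520
E(R_Paxton) = R_f + β × MRP = 3.6285% + 0.7520 × 8.5092% = 10.03%

10.03%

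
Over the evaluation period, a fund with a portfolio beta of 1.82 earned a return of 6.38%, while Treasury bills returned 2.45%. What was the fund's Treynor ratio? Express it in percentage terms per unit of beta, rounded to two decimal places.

Treynor = (R_P − R_f) / β_P = (6.38% − 2.45%) / 1.8200 = 3.93% / 1.8200 = 2.16%

2.16%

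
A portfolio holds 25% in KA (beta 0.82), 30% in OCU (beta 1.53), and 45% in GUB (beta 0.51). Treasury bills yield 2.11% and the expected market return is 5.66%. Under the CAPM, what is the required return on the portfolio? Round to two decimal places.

5.28%

β_P = Σ w_i β_i = 0.25×0.82 + 0.30×1.53 + 0.45×0.51 = 0.8935
MRP = 5.66% − 2.11% = 3.55%
E(R_P) = R_f + β_P × MRP = 2.11% + 0.8935 × 3.55% = 5.28%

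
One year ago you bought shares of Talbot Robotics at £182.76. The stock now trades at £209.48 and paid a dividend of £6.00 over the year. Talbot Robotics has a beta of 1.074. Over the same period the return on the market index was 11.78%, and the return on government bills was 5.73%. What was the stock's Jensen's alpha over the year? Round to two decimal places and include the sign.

+5.68%

Realised HPR = (P1 + D1 − P0) / P0 = (209.48 + 6.00 − 182.76) / 182.76 = 32.72 / 182.76 = 17.9033%
MRP = 11.78% − 5.73% = 6.05%
CAPM required = R_f + β·MRP = 5.73% + 1.074 × 6.05% = 12.22770%
α = realised − required = 17.9033% − 12.22770% = +5.68%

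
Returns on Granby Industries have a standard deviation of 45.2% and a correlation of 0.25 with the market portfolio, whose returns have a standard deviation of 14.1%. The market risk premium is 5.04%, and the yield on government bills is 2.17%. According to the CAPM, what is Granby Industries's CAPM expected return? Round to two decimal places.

6.21%

β = ρ × σ_i / σ_m = 0.25 × 45.2% / 14.1% = 0.8014
E(R) = 2.17% + 0.8014 × 5.04% = 6.21%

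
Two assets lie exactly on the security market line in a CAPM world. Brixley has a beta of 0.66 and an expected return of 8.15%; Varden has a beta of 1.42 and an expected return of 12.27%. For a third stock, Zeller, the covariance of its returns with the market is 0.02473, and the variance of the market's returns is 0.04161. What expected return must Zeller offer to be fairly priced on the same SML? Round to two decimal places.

7.79%

MRP = (12.27% − 8.15%) / (1.42 − 0.66) = 5.4211%
R_f = 8.15% − 0.66 × 5.4211% = 4.5721%
β_Zeller = Cov / Var(R_m) = 0.02473 / 0.04161 = 0.5943
E(R_Zeller) = R_f + β × MRP = 4.5721% + 0.5943 × 5.4211% = 7.79%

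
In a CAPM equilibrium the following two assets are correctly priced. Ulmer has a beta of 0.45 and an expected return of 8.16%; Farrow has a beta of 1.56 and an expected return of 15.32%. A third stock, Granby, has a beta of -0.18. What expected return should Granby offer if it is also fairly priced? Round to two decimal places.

MRP (SML slope) = (15.32% − 8.16%) / (1.56 − 0.45) = 7.16% / 1.11 = 6.4505%
R_f (intercept) = 8.16% − 0.45 × 6.4505% = 5.2573%
E(R_Granby) = R_f + β × MRP = 5.2573% + -0.18 × 6.4505% = 4.10%

4.10%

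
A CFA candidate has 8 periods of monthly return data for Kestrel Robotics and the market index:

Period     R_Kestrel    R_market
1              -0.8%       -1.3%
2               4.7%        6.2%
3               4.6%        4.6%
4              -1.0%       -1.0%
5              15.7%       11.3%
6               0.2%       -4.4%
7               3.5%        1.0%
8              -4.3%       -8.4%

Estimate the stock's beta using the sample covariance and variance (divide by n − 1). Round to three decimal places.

0.901

Mean R_i = (-0.8 + 4.7 + 4.6 − 1.0 + 15.7 + 0.2 + 3.5 − 4.3) / 8 = 2.8250%
Mean R_m = (-1.3 + 6.2 + 4.6 − 1.0 + 11.3 − 4.4 + 1.0 − 8.4) / 8 = 1.0000%
Σ(R_i − R̄_i)(R_m − R̄_m) = 245.8900  ⇒  Cov = 245.8900 / 7 = 35.1271
Σ(R_m − R̄_m)² = 272.9000  ⇒  Var(R_m) = 272.9000 / 7 = 38.9857
β = Cov / Var(R_m) = 35.1271 / 38.9857 = 0.9010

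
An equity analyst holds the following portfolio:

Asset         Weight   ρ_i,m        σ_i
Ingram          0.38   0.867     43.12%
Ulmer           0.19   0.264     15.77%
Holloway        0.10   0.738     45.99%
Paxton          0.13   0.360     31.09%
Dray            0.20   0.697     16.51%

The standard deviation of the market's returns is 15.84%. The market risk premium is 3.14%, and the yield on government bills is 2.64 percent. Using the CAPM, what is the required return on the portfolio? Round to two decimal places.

7.03%

β_Ingram = 0.867 × 43.12% / 15.84% = 2.3602
β_Ulmer = 0.264 × 15.77% / 15.84% = 0.2628
β_Holloway = 0.738 × 45.99% / 15.84% = 2.1427
β_Paxton = 0.360 × 31.09% / 15.84% = 0.7066
β_Dray = 0.697 × 16.51% / 15.84% = 0.7265
β_P = Σ w_i β_i = 0.38×2.3602 + 0.19×0.2628 + 0.10×2.1427 + 0.13×0.7066 + 0.20×0.7265 = 1.3982
E(R_P) = R_f + β_P × MRP = 2.64% + 1.3982 × 3.14% = 7.03%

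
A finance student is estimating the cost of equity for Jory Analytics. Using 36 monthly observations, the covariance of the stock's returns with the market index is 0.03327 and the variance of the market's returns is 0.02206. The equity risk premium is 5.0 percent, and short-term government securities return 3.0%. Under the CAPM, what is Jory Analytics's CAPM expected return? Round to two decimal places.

10.54%

β = Cov(R_i, R_m) / Var(R_m) = 0.03327 / 0.02206 = 1.5082
E(R) = R_f + β × MRP = 3.0% + 1.5082 × 5.0% = 10.54%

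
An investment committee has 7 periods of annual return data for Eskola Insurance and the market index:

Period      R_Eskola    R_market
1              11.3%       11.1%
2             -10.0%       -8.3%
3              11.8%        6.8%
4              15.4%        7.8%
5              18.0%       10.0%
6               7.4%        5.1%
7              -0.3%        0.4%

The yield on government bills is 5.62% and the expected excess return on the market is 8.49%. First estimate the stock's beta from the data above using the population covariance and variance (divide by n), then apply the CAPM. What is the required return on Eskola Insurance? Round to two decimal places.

Mean R_i = (11.3 − 10.0 + 11.8 + 15.4 + 18.0 + 7.4 − 0.3) / 7 = 7.6571%
Mean R_m = (11.1 − 8.3 + 6.8 + 7.8 + 10.0 + 5.1 + 0.4) / 7 = 4.7000%
Σ(R_i − R̄_i)(R_m − R̄_m) = 374.4900  ⇒  Cov = 374.4900 / 7 = 53.4986
Σ(R_m − R̄_m)² = 270.7200  ⇒  Var(R_m) = 270.7200 / 7 = 38.6743
β = Cov / Var(R_m) = 53.4986 / 38.6743 = 1.3833
E(R) = R_f + β × MRP = 5.62% + 1.3833 × 8.49% = 17.36%

17.36%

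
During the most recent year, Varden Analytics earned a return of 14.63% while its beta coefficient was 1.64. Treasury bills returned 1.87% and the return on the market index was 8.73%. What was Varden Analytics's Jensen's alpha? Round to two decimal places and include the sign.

Market excess return = 8.73% − 1.87% = 6.86%
CAPM benchmark = R_f + β(R_m − R_f) = 1.87% + 1.64 × 6.86% = 13.1204%
α = actual − benchmark = 14.63% − 13.1204% = +1.51%

+1.51%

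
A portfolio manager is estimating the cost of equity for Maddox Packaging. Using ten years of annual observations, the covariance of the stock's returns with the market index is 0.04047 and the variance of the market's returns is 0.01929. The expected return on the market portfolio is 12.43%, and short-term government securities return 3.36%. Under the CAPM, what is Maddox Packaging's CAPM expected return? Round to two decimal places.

β = Cov(R_i, R_m) / Var(R_m) = 0.04047 / 0.01929 = 2.0980
MRP = 12.43% − 3.36% = 9.07%
E(R) = R_f + β × MRP = 3.36% + 2.0980 × 9.07% = 22.39%

22.39%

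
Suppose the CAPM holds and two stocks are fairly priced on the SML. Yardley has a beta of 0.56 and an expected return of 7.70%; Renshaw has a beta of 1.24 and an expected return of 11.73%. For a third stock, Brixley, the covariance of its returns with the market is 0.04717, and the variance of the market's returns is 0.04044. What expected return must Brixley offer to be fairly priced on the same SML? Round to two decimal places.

MRP = (11.73% − 7.70%) / (1.24 − 0.56) = 5.9265%
R_f = 7.70% − 0.56 × 5.9265% = 4.3812%
β_Brixley = Cov / Var(R_m) = 0.04717 / 0.04044 = 1.1664
E(R_Brixley) = R_f + β × MRP = 4.3812% + 1.1664 × 5.9265% = 11.29%

11.29%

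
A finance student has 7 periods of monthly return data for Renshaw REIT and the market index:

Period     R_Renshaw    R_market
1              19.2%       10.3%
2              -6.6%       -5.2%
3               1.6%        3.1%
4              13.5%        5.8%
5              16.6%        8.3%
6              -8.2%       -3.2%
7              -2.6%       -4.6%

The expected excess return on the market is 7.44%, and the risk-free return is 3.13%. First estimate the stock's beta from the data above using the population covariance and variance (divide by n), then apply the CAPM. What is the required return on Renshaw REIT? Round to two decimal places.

15.86%

Mean R_i = (19.2 − 6.6 + 1.6 + 13.5 + 16.6 − 8.2 − 2.6) / 7 = 4.7857%
Mean R_m = (10.3 − 5.2 + 3.1 + 5.8 + 8.3 − 3.2 − 4.6) / 7 = 2.0714%
Σ(R_i − R̄_i)(R_m − R̄_m) = 421.9271  ⇒  Cov = 421.9271 / 7 = 60.2753
Σ(R_m − R̄_m)² = 246.6343  ⇒  Var(R_m) = 246.6343 / 7 = 35.2335
β = Cov / Var(R_m) = 60.2753 / 35.2335 = 1.7107
E(R) = R_f + β × MRP = 3.13% + 1.7107 × 7.44% = 15.86%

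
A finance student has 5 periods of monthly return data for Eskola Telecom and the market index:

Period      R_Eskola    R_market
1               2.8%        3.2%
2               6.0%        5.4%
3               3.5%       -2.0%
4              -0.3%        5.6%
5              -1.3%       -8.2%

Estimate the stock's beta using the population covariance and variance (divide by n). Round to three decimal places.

0.251

Mean R_i = (2.8 + 6.0 + 3.5 − 0.3 − 1.3) / 5 = 2.1400%
Mean R_m = (3.2 + 5.4 − 2.0 + 5.6 − 8.2) / 5 = 0.8000%
Σ(R_i − R̄_i)(R_m − R̄_m) = 34.7800  ⇒  Cov = 34.7800 / 5 = 6.9560
Σ(R_m − R̄_m)² = 138.8000  ⇒  Var(R_m) = 138.8000 / 5 = 27.7600
β = Cov / Var(R_m) = 6.9560 / 27.7600 = 0.2506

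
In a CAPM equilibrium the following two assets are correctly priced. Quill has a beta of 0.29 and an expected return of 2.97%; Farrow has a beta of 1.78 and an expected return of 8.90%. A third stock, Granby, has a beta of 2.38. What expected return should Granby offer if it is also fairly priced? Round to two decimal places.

MRP (SML slope) = (8.90% − 2.97%) / (1.78 − 0.29) = 5.93% / 1.49 = 3.9799%
R_f (intercept) = 2.97% − 0.29 × 3.9799% = 1.8158%
E(R_Granby) = R_f + β × MRP = 1.8158% + 2.38 × 3.9799% = 11.29%

11.29%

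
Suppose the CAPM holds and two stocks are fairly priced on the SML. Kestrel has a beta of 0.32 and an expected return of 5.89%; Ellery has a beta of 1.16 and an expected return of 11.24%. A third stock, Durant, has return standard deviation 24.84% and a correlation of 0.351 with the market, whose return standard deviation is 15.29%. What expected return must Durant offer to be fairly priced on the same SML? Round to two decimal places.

7.48%

MRP = (11.24% − 5.89%) / (1.16 − 0.32) = 6.3690%
R_f = 5.89% − 0.32 × 6.3690% = 3.8519%
β_Durant = ρ·σ_i/σ_m = 0.351 × 24.84 / 15.29 = 0.5702
E(R_Durant) = R_f + β × MRP = 3.8519% + 0.5702 × 6.3690% = 7.48%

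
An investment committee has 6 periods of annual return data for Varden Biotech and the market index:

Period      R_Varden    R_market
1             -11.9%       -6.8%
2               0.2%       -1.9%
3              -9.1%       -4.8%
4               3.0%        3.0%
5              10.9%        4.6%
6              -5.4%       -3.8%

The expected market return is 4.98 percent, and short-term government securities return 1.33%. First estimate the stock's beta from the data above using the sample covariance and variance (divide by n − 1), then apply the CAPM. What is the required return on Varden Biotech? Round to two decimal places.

7.93%

Mean R_i = (-11.9 + 0.2 − 9.1 + 3.0 + 10.9 − 5.4) / 6 = -2.0500%
Mean R_m = (-6.8 − 1.9 − 4.8 + 3.0 + 4.6 − 3.8) / 6 = -1.6167%
Σ(R_i − R̄_i)(R_m − R̄_m) = 183.9950  ⇒  Cov = 183.9950 / 5 = 36.7990
Σ(R_m − R̄_m)² = 101.8083  ⇒  Var(R_m) = 101.8083 / 5 = 20.3617
β = Cov / Var(R_m) = 36.7990 / 20.3617 = 1.8073
MRP = 4.98% − 1.33% = 3.65%
E(R) = R_f + β × MRP = 1.33% + 1.8073 × 3.65% = 7.93%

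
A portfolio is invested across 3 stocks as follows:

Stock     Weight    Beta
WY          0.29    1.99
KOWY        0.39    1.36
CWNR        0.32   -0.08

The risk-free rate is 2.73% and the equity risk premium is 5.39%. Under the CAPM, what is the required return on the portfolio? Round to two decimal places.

8.56%

β_P = Σ w_i β_i = 0.29×1.99 + 0.39×1.36 + 0.32×-0.08 = 1.0819
E(R_P) = R_f + β_P × MRP = 2.73% + 1.0819 × 5.39% = 8.56%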